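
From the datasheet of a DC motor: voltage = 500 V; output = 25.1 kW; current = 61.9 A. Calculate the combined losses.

P_in = V·I = 500×61.9 = 30950 W
P_out = 25100 W
Losses = P_in − P_out = 30950 − 25100 = 5850 W

5.85 kW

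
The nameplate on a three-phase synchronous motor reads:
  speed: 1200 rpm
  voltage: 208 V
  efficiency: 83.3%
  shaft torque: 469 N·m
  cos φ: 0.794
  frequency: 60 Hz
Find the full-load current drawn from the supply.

ω = 2π×1200/60 = 125.7 rad/s; P_out = τω = 469 × 125.7 = 58953 W
P_in = P_out / η = 58953 / 0.833 = 70772 W
I_L = P_in / (√3·V_L·cosφ) = 70772 / (1.732 × 208 × 0.794) = 247 A

247 A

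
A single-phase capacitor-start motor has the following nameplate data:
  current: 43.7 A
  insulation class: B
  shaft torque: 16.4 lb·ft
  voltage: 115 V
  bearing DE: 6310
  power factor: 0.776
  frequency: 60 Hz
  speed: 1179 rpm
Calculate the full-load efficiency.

τ = 16.4 lb·ft × 1.356 = 22.24 N·m
ω = 2π × 1179/60 = 123.5 rad/s; P_out = τω = 22.24 × 123.5 = 2747 W
P_in = V·I·cosφ = 115 × 43.7 × 0.776 = 3900 W
η = P_out / P_in = 2747 / 3900 = 0.704 = 70.4%

70.4 %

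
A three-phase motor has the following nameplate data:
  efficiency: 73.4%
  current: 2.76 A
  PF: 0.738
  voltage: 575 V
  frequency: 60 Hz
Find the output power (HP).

P_in = √3·V·I·cosφ = 1.732 × 575 × 2.76 × 0.738 = 2029 W
P_out = η·P_in = 0.734 × 2029 = 1489 W
= 1489/746 = 2 HP

2 HP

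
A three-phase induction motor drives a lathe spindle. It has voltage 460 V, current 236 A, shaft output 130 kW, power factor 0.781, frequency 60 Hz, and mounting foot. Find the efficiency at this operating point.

P_out = 130 kW = 130000 W
P_in = √3·V_L·I_L·cosφ = 1.732 × 460 × 236 × 0.781 = 146848 W
η = P_out / P_in = 130000 / 146848 = 0.885 = 88.5%

88.5 %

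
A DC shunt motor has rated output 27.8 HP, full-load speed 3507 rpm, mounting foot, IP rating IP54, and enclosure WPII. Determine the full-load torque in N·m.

P_out = 27.8 × 746 = 20739 W
ω = 2π × 3507/60 = 367.3 rad/s
τ = P_out/ω = 20739/367.3 = 56.5 N·m

56.5 N·m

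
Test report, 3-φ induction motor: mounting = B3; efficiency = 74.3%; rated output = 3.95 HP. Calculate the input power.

P_out = 3.95 × 746 = 2947 W
P_in = P_out/η = 2947/0.743 = 3966 W = 3.97 kW

3.97 kW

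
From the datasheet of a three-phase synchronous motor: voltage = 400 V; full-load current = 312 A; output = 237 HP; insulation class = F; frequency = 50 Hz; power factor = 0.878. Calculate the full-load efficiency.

93.2 %

P_out = 237 × 746 = 176802 W
P_in = √3·V_L·I_L·cosφ = 1.732 × 400 × 312 × 0.878 = 189783 W
η = P_out / P_in = 176802 / 189783 = 0.932 = 93.2%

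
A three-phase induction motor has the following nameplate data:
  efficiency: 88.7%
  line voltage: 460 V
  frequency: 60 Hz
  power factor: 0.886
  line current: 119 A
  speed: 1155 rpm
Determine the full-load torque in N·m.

616 N·m

P_in = √3·V·I·cosφ = 1.732 × 460 × 119 × 0.886 = 84001 W
P_out = η·P_in = 0.887 × 84001 = 74509 W
n = 1155 rpm
ω = 2π×1155/60 = 121 rad/s
τ = P_out/ω = 74509/121 = 616 N·m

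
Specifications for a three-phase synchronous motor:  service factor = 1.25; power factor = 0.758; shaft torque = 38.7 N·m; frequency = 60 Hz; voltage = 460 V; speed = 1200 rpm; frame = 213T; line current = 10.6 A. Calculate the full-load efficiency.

ω = 2π × 1200/60 = 125.7 rad/s; P_out = τω = 38.7 × 125.7 = 4865 W
P_in = √3·V_L·I_L·cosφ = 1.732 × 460 × 10.6 × 0.758 = 6401 W
η = P_out / P_in = 4865 / 6401 = 0.760 = 76.0%

76.0 %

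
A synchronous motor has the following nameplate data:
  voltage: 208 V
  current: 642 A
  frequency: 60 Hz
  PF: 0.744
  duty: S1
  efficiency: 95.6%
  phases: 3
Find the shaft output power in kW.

P_in = √3·V·I·cosφ = 1.732 × 208 × 642 × 0.744 = 172076 W
P_out = η·P_in = 0.956 × 172076 = 164505 W

165 kW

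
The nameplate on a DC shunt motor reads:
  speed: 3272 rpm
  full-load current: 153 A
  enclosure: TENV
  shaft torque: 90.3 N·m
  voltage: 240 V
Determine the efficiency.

84.3 %

ω = 2π × 3272/60 = 342.6 rad/s; P_out = τω = 90.3 × 342.6 = 30937 W
P_in = V·I = 240 × 153 = 36720 W
η = P_out / P_in = 30937 / 36720 = 0.843 = 84.3%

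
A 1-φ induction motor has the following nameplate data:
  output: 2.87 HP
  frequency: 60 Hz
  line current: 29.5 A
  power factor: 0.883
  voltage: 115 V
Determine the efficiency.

71.5 %

P_out = 2.87 × 746 = 2141 W
P_in = V·I·cosφ = 115 × 29.5 × 0.883 = 2996 W
η = P_out / P_in = 2141 / 2996 = 0.715 = 71.5%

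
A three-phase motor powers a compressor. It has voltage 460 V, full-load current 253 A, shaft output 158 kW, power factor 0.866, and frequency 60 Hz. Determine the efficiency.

P_out = 158 kW = 158000 W
P_in = √3·V_L·I_L·cosφ = 1.732 × 460 × 253 × 0.866 = 174560 W
η = P_out / P_in = 158000 / 174560 = 0.905 = 90.5%

90.5 %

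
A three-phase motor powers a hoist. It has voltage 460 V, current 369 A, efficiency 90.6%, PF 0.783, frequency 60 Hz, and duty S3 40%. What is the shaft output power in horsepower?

P_in = √3·V·I·cosφ = 1.732 × 460 × 369 × 0.783 = 230194 W
P_out = η·P_in = 0.906 × 230194 = 208556 W
= 208556/746 = 280 HP

280 HP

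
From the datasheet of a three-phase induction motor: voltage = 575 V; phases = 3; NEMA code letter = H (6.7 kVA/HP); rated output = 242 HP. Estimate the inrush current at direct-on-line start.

S_LR = 6.7 × 242 = 1621.4 kVA
I_LR = S_LR/(√3·V_L) = 1621400/(1.732×575) = 1630 A

1630 A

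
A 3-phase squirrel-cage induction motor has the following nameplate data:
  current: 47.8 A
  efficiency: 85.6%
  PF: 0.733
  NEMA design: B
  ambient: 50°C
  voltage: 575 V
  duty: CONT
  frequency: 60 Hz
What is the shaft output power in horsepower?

40 HP

P_in = √3·V·I·cosφ = 1.732 × 575 × 47.8 × 0.733 = 34894 W
P_out = η·P_in = 0.856 × 34894 = 29869 W
= 29869/746 = 40 HP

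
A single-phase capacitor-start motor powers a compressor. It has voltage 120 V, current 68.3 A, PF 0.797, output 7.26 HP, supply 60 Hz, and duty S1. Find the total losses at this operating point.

1120 W

P_in = V·I·cosφ = 120×68.3×0.797 = 6532 W
P_out = 7.26×746 = 5416 W
Losses = P_in − P_out = 6532 − 5416 = 1116 W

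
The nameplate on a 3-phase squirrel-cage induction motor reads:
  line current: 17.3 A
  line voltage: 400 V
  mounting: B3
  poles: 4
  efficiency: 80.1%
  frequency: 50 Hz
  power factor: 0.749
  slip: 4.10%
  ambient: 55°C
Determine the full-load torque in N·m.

47.7 N·m

P_in = √3·V·I·cosφ = 1.732 × 400 × 17.3 × 0.749 = 8977 W
P_out = η·P_in = 0.801 × 8977 = 7191 W
n_s = 120×50/4 = 1500 rpm; n = 1500×(1−0.041) = 1439 rpm
ω = 2π×1439/60 = 150.7 rad/s
τ = P_out/ω = 7191/150.7 = 47.7 N·m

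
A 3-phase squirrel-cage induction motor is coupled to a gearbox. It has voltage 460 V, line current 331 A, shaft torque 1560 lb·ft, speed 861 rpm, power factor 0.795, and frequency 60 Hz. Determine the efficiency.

τ = 1560 lb·ft × 1.356 = 2115 N·m
ω = 2π × 861/60 = 90.16 rad/s; P_out = τω = 2115 × 90.16 = 190688 W
P_in = √3·V_L·I_L·cosφ = 1.732 × 460 × 331 × 0.795 = 209653 W
η = P_out / P_in = 190688 / 209653 = 0.910 = 91.0%

91.0 %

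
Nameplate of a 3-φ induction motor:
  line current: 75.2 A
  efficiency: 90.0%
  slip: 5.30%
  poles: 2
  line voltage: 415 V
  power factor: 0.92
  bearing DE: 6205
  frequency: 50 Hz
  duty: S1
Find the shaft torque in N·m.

P_in = √3·V·I·cosφ = 1.732 × 415 × 75.2 × 0.92 = 49728 W
P_out = η·P_in = 0.9 × 49728 = 44755 W
n_s = 120×50/2 = 3000 rpm; n = 3000×(1−0.053) = 2841 rpm
ω = 2π×2841/60 = 297.5 rad/s
τ = P_out/ω = 44755/297.5 = 150 N·m

150 N·m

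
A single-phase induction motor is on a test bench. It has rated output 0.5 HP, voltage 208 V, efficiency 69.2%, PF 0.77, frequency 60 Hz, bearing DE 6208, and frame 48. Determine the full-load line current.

3.37 A

P_out = 0.5 × 746 = 373 W
P_in = P_out / η = 373 / 0.692 = 539 W
I = P_in / (V·cosφ) = 539 / (208 × 0.77) = 3.37 A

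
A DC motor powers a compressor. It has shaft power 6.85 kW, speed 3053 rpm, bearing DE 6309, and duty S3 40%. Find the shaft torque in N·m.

ω = 2π × 3053/60 = 319.7 rad/s
τ = P/ω = 6850/319.7 = 21.4 N·m

21.4 N·m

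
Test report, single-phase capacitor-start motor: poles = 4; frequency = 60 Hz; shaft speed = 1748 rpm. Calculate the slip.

n_s = 120f/p = 120×60/4 = 1800 rpm
s = (n_s − n)/n_s = (1800 − 1748)/1800 = 0.0289

2.89 %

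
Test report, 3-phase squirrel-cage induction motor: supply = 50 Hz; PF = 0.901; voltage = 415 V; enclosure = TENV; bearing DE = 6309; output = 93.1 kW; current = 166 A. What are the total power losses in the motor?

P_in = √3·V·I·cosφ = 1.732×415×166×0.901 = 107505 W
P_out = 93100 W
Losses = P_in − P_out = 107505 − 93100 = 14405 W

14400 W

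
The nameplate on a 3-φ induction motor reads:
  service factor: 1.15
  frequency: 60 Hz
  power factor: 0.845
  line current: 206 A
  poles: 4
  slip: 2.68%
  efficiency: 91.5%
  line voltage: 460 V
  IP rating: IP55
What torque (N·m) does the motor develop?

692 N·m

P_in = √3·V·I·cosφ = 1.732 × 460 × 206 × 0.845 = 138685 W
P_out = η·P_in = 0.915 × 138685 = 126897 W
n_s = 120×60/4 = 1800 rpm; n = 1800×(1−0.0268) = 1752 rpm
ω = 2π×1752/60 = 183.5 rad/s
τ = P_out/ω = 126897/183.5 = 692 N·m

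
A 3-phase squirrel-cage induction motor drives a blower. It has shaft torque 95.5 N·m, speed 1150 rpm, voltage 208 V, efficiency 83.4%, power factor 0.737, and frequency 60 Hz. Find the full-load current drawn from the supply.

ω = 2π×1150/60 = 120.4 rad/s; P_out = τω = 95.5 × 120.4 = 11498 W
P_in = P_out / η = 11498 / 0.834 = 13787 W
I_L = P_in / (√3·V_L·cosφ) = 13787 / (1.732 × 208 × 0.737) = 51.9 A

51.9 A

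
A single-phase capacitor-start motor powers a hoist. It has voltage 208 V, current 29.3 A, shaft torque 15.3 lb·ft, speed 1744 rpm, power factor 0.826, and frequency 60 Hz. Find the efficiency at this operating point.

75.3 %

τ = 15.3 lb·ft × 1.356 = 20.75 N·m
ω = 2π × 1744/60 = 182.6 rad/s; P_out = τω = 20.75 × 182.6 = 3789 W
P_in = V·I·cosφ = 208 × 29.3 × 0.826 = 5034 W
η = P_out / P_in = 3789 / 5034 = 0.753 = 75.3%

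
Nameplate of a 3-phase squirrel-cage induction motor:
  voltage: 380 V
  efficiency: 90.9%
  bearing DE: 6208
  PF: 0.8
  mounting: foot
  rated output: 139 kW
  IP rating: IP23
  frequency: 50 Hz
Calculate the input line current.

P_out = 139 kW = 139000 W
P_in = P_out / η = 139000 / 0.909 = 152915 W
I_L = P_in / (√3·V_L·cosφ) = 152915 / (1.732 × 380 × 0.8) = 290 A

290 A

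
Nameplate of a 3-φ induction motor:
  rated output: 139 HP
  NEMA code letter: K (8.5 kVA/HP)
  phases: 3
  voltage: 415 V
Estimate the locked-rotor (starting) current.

1640 A

S_LR = 8.5 × 139 = 1181.5 kVA
I_LR = S_LR/(√3·V_L) = 1181500/(1.732×415) = 1640 A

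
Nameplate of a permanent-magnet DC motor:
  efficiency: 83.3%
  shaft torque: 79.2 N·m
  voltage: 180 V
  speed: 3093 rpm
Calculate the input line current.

171 A

ω = 2π×3093/60 = 323.9 rad/s; P_out = τω = 79.2 × 323.9 = 25653 W
P_in = P_out / η = 25653 / 0.833 = 30796 W
I = P_in / V = 30796 / 180 = 171 A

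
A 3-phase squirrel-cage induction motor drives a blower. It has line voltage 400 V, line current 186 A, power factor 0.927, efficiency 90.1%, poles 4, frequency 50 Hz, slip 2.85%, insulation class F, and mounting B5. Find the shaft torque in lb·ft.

P_in = √3·V·I·cosφ = 1.732 × 400 × 186 × 0.927 = 119454 W
P_out = η·P_in = 0.901 × 119454 = 107628 W
n_s = 120×50/4 = 1500 rpm; n = 1500×(1−0.0285) = 1457 rpm
ω = 2π×1457/60 = 152.6 rad/s
τ = P_out/ω = 107628/152.6 = 705.3 N·m
In lb·ft: 705.3/1.356 = 520 lb·ft

520 lb·ft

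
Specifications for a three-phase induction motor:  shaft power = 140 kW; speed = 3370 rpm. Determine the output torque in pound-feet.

ω = 2π × 3370/60 = 352.9 rad/s
τ = P/ω = 140000/352.9 = 396.7 N·m
In lb·ft: 396.7/1.356 = 293 lb·ft

293 lb·ft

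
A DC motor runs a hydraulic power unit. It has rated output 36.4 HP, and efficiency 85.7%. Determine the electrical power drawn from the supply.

31.7 kW

P_out = 36.4 × 746 = 27154 W
P_in = P_out/η = 27154/0.857 = 31685 W = 31.7 kW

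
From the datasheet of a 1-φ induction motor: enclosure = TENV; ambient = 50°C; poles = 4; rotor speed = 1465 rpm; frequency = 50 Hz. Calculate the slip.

2.3 %

n_s = 120f/p = 120×50/4 = 1500 rpm
s = (n_s − n)/n_s = (1500 − 1465)/1500 = 0.0233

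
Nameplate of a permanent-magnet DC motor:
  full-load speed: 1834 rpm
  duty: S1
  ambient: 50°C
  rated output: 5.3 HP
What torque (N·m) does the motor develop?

20.6 N·m

P_out = 5.3 × 746 = 3954 W
ω = 2π × 1834/60 = 192.1 rad/s
τ = P_out/ω = 3954/192.1 = 20.6 N·m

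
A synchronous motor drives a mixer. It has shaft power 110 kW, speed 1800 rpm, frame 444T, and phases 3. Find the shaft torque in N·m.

584 N·m

ω = 2π × 1800/60 = 188.5 rad/s
τ = P/ω = 110000/188.5 = 584 N·m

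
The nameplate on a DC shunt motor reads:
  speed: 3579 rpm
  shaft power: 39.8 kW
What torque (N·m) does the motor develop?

106 N·m

ω = 2π × 3579/60 = 374.8 rad/s
τ = P/ω = 39800/374.8 = 106 N·m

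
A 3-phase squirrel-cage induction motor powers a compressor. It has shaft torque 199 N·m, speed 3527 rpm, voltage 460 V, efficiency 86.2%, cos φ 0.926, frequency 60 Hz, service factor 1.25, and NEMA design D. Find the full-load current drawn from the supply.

ω = 2π×3527/60 = 369.3 rad/s; P_out = τω = 199 × 369.3 = 73491 W
P_in = P_out / η = 73491 / 0.862 = 85256 W
I_L = P_in / (√3·V_L·cosφ) = 85256 / (1.732 × 460 × 0.926) = 116 A

116 A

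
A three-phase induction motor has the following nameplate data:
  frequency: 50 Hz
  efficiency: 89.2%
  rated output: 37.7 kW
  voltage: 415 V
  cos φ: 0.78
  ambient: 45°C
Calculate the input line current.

75.4 A

P_out = 37.7 kW = 37700 W
P_in = P_out / η = 37700 / 0.892 = 42265 W
I_L = P_in / (√3·V_L·cosφ) = 42265 / (1.732 × 415 × 0.78) = 75.4 A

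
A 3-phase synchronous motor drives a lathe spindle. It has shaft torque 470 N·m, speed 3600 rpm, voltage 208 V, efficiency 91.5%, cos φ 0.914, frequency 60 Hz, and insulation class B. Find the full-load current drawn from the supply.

588 A

ω = 2π×3600/60 = 377 rad/s; P_out = τω = 470 × 377 = 177190 W
P_in = P_out / η = 177190 / 0.915 = 193650 W
I_L = P_in / (√3·V_L·cosφ) = 193650 / (1.732 × 208 × 0.914) = 588 A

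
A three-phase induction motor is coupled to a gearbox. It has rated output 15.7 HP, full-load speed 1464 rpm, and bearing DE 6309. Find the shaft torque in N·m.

P_out = 15.7 × 746 = 11712 W
ω = 2π × 1464/60 = 153.3 rad/s
τ = P_out/ω = 11712/153.3 = 76.4 N·m

76.4 N·m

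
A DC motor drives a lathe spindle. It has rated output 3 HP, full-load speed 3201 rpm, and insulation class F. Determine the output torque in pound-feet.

4.92 lb·ft

P_out = 3 × 746 = 2238 W
ω = 2π × 3201/60 = 335.2 rad/s
τ = P_out/ω = 2238/335.2 = 6.677 N·m
In lb·ft: 6.677/1.356 = 4.92 lb·ft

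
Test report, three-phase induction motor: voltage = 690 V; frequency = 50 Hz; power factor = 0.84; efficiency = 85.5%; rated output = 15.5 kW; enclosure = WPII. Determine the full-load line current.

P_out = 15.5 kW = 15500 W
P_in = P_out / η = 15500 / 0.855 = 18129 W
I_L = P_in / (√3·V_L·cosφ) = 18129 / (1.732 × 690 × 0.84) = 18.1 A

18.1 A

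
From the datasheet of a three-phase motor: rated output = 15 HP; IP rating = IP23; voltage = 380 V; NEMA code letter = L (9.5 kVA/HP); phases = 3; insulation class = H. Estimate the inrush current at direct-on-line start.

S_LR = 9.5 × 15 = 142.5 kVA
I_LR = S_LR/(√3·V_L) = 142500/(1.732×380) = 217 A

217 A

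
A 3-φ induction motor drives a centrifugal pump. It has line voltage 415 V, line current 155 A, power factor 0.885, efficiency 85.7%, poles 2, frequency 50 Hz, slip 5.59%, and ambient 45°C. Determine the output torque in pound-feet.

210 lb·ft

P_in = √3·V·I·cosφ = 1.732 × 415 × 155 × 0.885 = 98599 W
P_out = η·P_in = 0.857 × 98599 = 84499 W
n_s = 120×50/2 = 3000 rpm; n = 3000×(1−0.0559) = 2832 rpm
ω = 2π×2832/60 = 296.6 rad/s
τ = P_out/ω = 84499/296.6 = 284.9 N·m
In lb·ft: 284.9/1.356 = 210 lb·ft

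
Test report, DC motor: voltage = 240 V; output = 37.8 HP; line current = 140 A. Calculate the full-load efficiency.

83.9 %

P_out = 37.8 × 746 = 28199 W
P_in = V·I = 240 × 140 = 33600 W
η = P_out / P_in = 28199 / 33600 = 0.839 = 83.9%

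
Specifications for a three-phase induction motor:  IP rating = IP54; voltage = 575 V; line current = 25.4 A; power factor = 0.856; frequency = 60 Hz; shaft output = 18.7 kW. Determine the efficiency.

P_out = 18.7 kW = 18700 W
P_in = √3·V_L·I_L·cosφ = 1.732 × 575 × 25.4 × 0.856 = 21653 W
η = P_out / P_in = 18700 / 21653 = 0.864 = 86.4%

86.4 %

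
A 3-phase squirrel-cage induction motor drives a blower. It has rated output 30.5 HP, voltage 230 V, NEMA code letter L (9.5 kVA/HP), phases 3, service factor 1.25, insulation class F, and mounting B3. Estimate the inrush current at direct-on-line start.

S_LR = 9.5 × 30.5 = 289.75 kVA
I_LR = S_LR/(√3·V_L) = 289750/(1.732×230) = 727 A

727 A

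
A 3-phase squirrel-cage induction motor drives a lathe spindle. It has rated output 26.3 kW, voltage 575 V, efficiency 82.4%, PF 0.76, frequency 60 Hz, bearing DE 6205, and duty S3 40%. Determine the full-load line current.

P_out = 26.3 kW = 26300 W
P_in = P_out / η = 26300 / 0.824 = 31917 W
I_L = P_in / (√3·V_L·cosφ) = 31917 / (1.732 × 575 × 0.76) = 42.2 A

42.2 A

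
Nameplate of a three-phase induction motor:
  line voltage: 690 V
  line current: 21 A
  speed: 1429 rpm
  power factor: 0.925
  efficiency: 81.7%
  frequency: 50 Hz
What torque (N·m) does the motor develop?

127 N·m

P_in = √3·V·I·cosφ = 1.732 × 690 × 21 × 0.925 = 23214 W
P_out = η·P_in = 0.817 × 23214 = 18966 W
n = 1429 rpm
ω = 2π×1429/60 = 149.6 rad/s
τ = P_out/ω = 18966/149.6 = 127 N·m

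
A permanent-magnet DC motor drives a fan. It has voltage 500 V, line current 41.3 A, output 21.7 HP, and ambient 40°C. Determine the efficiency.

78.4 %

P_out = 21.7 × 746 = 16188 W
P_in = V·I = 500 × 41.3 = 20650 W
η = P_out / P_in = 16188 / 20650 = 0.784 = 78.4%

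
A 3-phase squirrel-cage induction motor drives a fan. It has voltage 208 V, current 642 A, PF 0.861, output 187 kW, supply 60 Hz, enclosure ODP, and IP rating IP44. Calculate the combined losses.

P_in = √3·V·I·cosφ = 1.732×208×642×0.861 = 199136 W
P_out = 187000 W
Losses = P_in − P_out = 199136 − 187000 = 12136 W

12.1 kW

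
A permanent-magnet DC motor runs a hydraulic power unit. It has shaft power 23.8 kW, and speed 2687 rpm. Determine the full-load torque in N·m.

ω = 2π × 2687/60 = 281.4 rad/s
τ = P/ω = 23800/281.4 = 84.6 N·m

84.6 N·m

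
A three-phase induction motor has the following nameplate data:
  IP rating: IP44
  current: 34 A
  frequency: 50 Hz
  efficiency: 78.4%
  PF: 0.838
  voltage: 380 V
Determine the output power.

14.7 kW

P_in = √3·V·I·cosφ = 1.732 × 380 × 34 × 0.838 = 18752 W
P_out = η·P_in = 0.784 × 18752 = 14702 W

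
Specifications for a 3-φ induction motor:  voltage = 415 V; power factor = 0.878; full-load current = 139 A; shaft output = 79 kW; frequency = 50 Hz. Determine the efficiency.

90.1 %

P_out = 79 kW = 79000 W
P_in = √3·V_L·I_L·cosφ = 1.732 × 415 × 139 × 0.878 = 87721 W
η = P_out / P_in = 79000 / 87721 = 0.901 = 90.1%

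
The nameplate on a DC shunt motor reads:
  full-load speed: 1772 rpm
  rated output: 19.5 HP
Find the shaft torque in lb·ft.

57.8 lb·ft

P_out = 19.5 × 746 = 14547 W
ω = 2π × 1772/60 = 185.6 rad/s
τ = P_out/ω = 14547/185.6 = 78.38 N·m
In lb·ft: 78.38/1.356 = 57.8 lb·ft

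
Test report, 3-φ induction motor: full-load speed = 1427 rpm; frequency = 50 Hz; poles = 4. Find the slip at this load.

4.87 %

n_s = 120f/p = 120×50/4 = 1500 rpm
s = (n_s − n)/n_s = (1500 − 1427)/1500 = 0.0487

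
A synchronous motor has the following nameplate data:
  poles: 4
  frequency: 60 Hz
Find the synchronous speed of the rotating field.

n_s = 120f/p = 120×60/4 = 1800 rpm

1800 rpm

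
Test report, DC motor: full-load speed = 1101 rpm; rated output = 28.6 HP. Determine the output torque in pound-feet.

P_out = 28.6 × 746 = 21336 W
ω = 2π × 1101/60 = 115.3 rad/s
τ = P_out/ω = 21336/115.3 = 185 N·m
In lb·ft: 185/1.356 = 136 lb·ft

136 lb·ft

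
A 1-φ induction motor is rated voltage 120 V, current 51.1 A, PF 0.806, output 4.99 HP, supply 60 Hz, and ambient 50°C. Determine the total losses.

1.22 kW

P_in = V·I·cosφ = 120×51.1×0.806 = 4942 W
P_out = 4.99×746 = 3723 W
Losses = P_in − P_out = 4942 − 3723 = 1219 W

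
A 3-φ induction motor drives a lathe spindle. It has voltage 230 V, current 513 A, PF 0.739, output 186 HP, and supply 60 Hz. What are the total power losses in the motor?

12.3 kW

P_in = √3·V·I·cosφ = 1.732×230×513×0.739 = 151021 W
P_out = 186×746 = 138756 W
Losses = P_in − P_out = 151021 − 138756 = 12265 W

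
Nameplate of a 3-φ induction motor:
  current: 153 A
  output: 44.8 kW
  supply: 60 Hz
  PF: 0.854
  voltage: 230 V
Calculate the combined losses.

7250 W

P_in = √3·V·I·cosφ = 1.732×230×153×0.854 = 52051 W
P_out = 44800 W
Losses = P_in − P_out = 52051 − 44800 = 7251 W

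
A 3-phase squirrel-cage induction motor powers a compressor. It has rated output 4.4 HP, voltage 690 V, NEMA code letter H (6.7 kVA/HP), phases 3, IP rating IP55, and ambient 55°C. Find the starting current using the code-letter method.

24.7 A

S_LR = 6.7 × 4.4 = 29.48 kVA
I_LR = S_LR/(√3·V_L) = 29480/(1.732×690) = 24.7 A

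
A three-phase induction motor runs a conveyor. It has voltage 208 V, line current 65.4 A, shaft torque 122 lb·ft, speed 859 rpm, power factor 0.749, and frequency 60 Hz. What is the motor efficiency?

84.3 %

τ = 122 lb·ft × 1.356 = 165.4 N·m
ω = 2π × 859/60 = 89.95 rad/s; P_out = τω = 165.4 × 89.95 = 14878 W
P_in = √3·V_L·I_L·cosφ = 1.732 × 208 × 65.4 × 0.749 = 17647 W
η = P_out / P_in = 14878 / 17647 = 0.843 = 84.3%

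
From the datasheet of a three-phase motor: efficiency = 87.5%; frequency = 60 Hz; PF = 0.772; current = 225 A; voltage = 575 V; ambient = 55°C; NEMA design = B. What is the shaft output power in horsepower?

203 HP

P_in = √3·V·I·cosφ = 1.732 × 575 × 225 × 0.772 = 172988 W
P_out = η·P_in = 0.875 × 172988 = 151365 W
= 151365/746 = 203 HP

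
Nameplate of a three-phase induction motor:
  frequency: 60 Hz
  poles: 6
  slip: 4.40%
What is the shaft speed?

n_s = 120f/p = 120×60/6 = 1200 rpm
n = n_s(1 − s) = 1200 × (1 − 0.044) = 1147 rpm

1147 rpm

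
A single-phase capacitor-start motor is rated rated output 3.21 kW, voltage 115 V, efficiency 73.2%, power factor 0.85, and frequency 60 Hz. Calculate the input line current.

P_out = 3.21 kW = 3210 W
P_in = P_out / η = 3210 / 0.732 = 4385 W
I = P_in / (V·cosφ) = 4385 / (115 × 0.85) = 44.9 A

44.9 A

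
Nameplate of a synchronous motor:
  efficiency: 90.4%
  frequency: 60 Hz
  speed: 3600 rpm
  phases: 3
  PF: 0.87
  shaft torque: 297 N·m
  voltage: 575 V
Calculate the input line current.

ω = 2π×3600/60 = 377 rad/s; P_out = τω = 297 × 377 = 111969 W
P_in = P_out / η = 111969 / 0.904 = 123860 W
I_L = P_in / (√3·V_L·cosφ) = 123860 / (1.732 × 575 × 0.87) = 143 A

143 A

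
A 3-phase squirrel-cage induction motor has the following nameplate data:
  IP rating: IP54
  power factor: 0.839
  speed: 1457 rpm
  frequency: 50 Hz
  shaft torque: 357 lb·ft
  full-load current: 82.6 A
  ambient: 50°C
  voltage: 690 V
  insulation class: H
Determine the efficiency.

89.2 %

τ = 357 lb·ft × 1.356 = 484.1 N·m
ω = 2π × 1457/60 = 152.6 rad/s; P_out = τω = 484.1 × 152.6 = 73874 W
P_in = √3·V_L·I_L·cosφ = 1.732 × 690 × 82.6 × 0.839 = 82821 W
η = P_out / P_in = 73874 / 82821 = 0.892 = 89.2%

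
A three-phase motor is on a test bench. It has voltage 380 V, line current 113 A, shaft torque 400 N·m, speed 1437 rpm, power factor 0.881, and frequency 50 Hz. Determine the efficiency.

ω = 2π × 1437/60 = 150.5 rad/s; P_out = τω = 400 × 150.5 = 60200 W
P_in = √3·V_L·I_L·cosφ = 1.732 × 380 × 113 × 0.881 = 65522 W
η = P_out / P_in = 60200 / 65522 = 0.919 = 91.9%

91.9 %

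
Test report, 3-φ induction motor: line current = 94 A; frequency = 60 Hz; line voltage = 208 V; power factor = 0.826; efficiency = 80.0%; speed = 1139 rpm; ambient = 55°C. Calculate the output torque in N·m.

188 N·m

P_in = √3·V·I·cosφ = 1.732 × 208 × 94 × 0.826 = 27972 W
P_out = η·P_in = 0.8 × 27972 = 22378 W
n = 1139 rpm
ω = 2π×1139/60 = 119.3 rad/s
τ = P_out/ω = 22378/119.3 = 188 N·m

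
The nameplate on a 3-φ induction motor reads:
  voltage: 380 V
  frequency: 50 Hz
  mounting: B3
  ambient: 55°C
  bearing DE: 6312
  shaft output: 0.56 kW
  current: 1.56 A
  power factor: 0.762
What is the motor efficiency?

71.6 %

P_out = 0.56 kW = 560 W
P_in = √3·V_L·I_L·cosφ = 1.732 × 380 × 1.56 × 0.762 = 782 W
η = P_out / P_in = 560 / 782 = 0.716 = 71.6%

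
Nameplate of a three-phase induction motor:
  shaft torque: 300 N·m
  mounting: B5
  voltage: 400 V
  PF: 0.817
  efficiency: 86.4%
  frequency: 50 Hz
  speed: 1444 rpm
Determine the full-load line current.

92.8 A

ω = 2π×1444/60 = 151.2 rad/s; P_out = τω = 300 × 151.2 = 45360 W
P_in = P_out / η = 45360 / 0.864 = 52500 W
I_L = P_in / (√3·V_L·cosφ) = 52500 / (1.732 × 400 × 0.817) = 92.8 A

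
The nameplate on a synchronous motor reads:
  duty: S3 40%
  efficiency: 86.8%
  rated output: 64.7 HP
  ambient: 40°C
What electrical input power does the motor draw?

P_out = 64.7 × 746 = 48266 W
P_in = P_out/η = 48266/0.868 = 55606 W = 55.6 kW

55.6 kW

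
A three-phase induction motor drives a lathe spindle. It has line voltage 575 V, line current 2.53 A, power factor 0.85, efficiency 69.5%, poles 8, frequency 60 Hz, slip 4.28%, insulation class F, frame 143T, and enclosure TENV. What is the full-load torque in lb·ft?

P_in = √3·V·I·cosφ = 1.732 × 575 × 2.53 × 0.85 = 2142 W
P_out = η·P_in = 0.695 × 2142 = 1489 W
n_s = 120×60/8 = 900 rpm; n = 900×(1−0.0428) = 861 rpm
ω = 2π×861/60 = 90.16 rad/s
τ = P_out/ω = 1489/90.16 = 16.52 N·m
In lb·ft: 16.52/1.356 = 12.2 lb·ft

12.2 lb·ft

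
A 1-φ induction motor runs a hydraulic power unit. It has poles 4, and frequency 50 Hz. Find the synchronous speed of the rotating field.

1500 rpm

n_s = 120f/p = 120×50/4 = 1500 rpm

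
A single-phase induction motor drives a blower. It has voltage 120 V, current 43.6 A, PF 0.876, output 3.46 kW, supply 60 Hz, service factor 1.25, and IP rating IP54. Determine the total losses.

P_in = V·I·cosφ = 120×43.6×0.876 = 4583 W
P_out = 3460 W
Losses = P_in − P_out = 4583 − 3460 = 1123 W

1120 W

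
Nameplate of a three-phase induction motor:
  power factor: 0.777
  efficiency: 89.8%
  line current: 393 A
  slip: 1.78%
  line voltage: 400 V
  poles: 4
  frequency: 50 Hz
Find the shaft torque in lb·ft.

908 lb·ft

P_in = √3·V·I·cosφ = 1.732 × 400 × 393 × 0.777 = 211554 W
P_out = η·P_in = 0.898 × 211554 = 189975 W
n_s = 120×50/4 = 1500 rpm; n = 1500×(1−0.0178) = 1473 rpm
ω = 2π×1473/60 = 154.3 rad/s
τ = P_out/ω = 189975/154.3 = 1231 N·m
In lb·ft: 1231/1.356 = 908 lb·ft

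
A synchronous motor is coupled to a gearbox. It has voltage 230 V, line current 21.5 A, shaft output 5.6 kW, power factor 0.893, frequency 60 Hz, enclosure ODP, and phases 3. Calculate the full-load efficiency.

P_out = 5.6 kW = 5600 W
P_in = √3·V_L·I_L·cosφ = 1.732 × 230 × 21.5 × 0.893 = 7648 W
η = P_out / P_in = 5600 / 7648 = 0.732 = 73.2%

73.2 %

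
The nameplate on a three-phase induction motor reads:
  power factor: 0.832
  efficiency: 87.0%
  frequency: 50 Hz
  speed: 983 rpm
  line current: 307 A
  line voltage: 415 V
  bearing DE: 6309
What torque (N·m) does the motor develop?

P_in = √3·V·I·cosφ = 1.732 × 415 × 307 × 0.832 = 183594 W
P_out = η·P_in = 0.87 × 183594 = 159727 W
n = 983 rpm
ω = 2π×983/60 = 102.9 rad/s
τ = P_out/ω = 159727/102.9 = 1550 N·m

1550 N·m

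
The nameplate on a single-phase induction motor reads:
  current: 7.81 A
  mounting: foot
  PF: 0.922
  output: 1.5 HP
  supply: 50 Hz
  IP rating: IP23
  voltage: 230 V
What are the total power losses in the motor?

537 W

P_in = V·I·cosφ = 230×7.81×0.922 = 1656 W
P_out = 1.5×746 = 1119 W
Losses = P_in − P_out = 1656 − 1119 = 537 W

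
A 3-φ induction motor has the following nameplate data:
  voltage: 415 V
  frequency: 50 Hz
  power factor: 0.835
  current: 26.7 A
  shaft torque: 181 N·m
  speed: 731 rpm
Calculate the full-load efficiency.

ω = 2π × 731/60 = 76.55 rad/s; P_out = τω = 181 × 76.55 = 13856 W
P_in = √3·V_L·I_L·cosφ = 1.732 × 415 × 26.7 × 0.835 = 16025 W
η = P_out / P_in = 13856 / 16025 = 0.865 = 86.5%

86.5 %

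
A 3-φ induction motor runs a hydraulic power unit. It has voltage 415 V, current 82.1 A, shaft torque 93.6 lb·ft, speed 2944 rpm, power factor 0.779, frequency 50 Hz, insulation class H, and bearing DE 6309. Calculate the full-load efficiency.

τ = 93.6 lb·ft × 1.356 = 126.9 N·m
ω = 2π × 2944/60 = 308.3 rad/s; P_out = τω = 126.9 × 308.3 = 39123 W
P_in = √3·V_L·I_L·cosφ = 1.732 × 415 × 82.1 × 0.779 = 45970 W
η = P_out / P_in = 39123 / 45970 = 0.851 = 85.1%

85.1 %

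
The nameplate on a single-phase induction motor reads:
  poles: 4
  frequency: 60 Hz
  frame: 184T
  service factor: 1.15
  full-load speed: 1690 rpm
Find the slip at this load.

6.11 %

n_s = 120f/p = 120×60/4 = 1800 rpm
s = (n_s − n)/n_s = (1800 − 1690)/1800 = 0.0611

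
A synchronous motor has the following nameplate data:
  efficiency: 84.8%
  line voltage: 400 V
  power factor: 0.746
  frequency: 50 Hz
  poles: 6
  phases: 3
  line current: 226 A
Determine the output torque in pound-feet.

698 lb·ft

P_in = √3·V·I·cosφ = 1.732 × 400 × 226 × 0.746 = 116803 W
P_out = η·P_in = 0.848 × 116803 = 99049 W
n = n_s = 120×50/6 = 1000 rpm (synchronous)
ω = 2π×1000/60 = 104.7 rad/s
τ = P_out/ω = 99049/104.7 = 946 N·m
In lb·ft: 946/1.356 = 698 lb·ft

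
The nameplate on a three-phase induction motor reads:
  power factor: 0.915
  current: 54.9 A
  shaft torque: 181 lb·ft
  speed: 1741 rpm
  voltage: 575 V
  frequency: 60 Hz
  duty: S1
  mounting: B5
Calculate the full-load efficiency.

89.4 %

τ = 181 lb·ft × 1.356 = 245.4 N·m
ω = 2π × 1741/60 = 182.3 rad/s; P_out = τω = 245.4 × 182.3 = 44736 W
P_in = √3·V_L·I_L·cosφ = 1.732 × 575 × 54.9 × 0.915 = 50028 W
η = P_out / P_in = 44736 / 50028 = 0.894 = 89.4%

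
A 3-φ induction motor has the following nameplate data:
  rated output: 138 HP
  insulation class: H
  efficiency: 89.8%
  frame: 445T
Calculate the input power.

P_out = 138 × 746 = 102948 W
P_in = P_out/η = 102948/0.898 = 114641 W = 115 kW

115 kW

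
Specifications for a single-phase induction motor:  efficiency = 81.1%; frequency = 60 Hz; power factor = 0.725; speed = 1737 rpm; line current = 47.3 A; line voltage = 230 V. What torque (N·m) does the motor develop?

P_in = V·I·cosφ = 230 × 47.3 × 0.725 = 7887 W
P_out = η·P_in = 0.811 × 7887 = 6396 W
n = 1737 rpm
ω = 2π×1737/60 = 181.9 rad/s
τ = P_out/ω = 6396/181.9 = 35.2 N·m

35.2 N·m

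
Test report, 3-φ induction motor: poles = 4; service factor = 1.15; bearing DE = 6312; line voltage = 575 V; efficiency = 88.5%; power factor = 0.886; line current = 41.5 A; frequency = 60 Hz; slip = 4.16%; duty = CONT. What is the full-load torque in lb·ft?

P_in = √3·V·I·cosφ = 1.732 × 575 × 41.5 × 0.886 = 36618 W
P_out = η·P_in = 0.885 × 36618 = 32407 W
n_s = 120×60/4 = 1800 rpm; n = 1800×(1−0.0416) = 1725 rpm
ω = 2π×1725/60 = 180.6 rad/s
τ = P_out/ω = 32407/180.6 = 179.4 N·m
In lb·ft: 179.4/1.356 = 132 lb·ft

132 lb·ft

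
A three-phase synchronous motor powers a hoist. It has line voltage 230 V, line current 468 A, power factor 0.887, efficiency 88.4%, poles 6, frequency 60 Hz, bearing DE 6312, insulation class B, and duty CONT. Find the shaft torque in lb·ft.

858 lb·ft

P_in = √3·V·I·cosφ = 1.732 × 230 × 468 × 0.887 = 165366 W
P_out = η·P_in = 0.884 × 165366 = 146184 W
n = n_s = 120×60/6 = 1200 rpm (synchronous)
ω = 2π×1200/60 = 125.7 rad/s
τ = P_out/ω = 146184/125.7 = 1163 N·m
In lb·ft: 1163/1.356 = 858 lb·ft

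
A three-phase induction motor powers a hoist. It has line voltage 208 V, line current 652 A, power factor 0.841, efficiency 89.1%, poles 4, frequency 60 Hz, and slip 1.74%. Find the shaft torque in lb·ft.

701 lb·ft

P_in = √3·V·I·cosφ = 1.732 × 208 × 652 × 0.841 = 197540 W
P_out = η·P_in = 0.891 × 197540 = 176008 W
n_s = 120×60/4 = 1800 rpm; n = 1800×(1−0.0174) = 1769 rpm
ω = 2π×1769/60 = 185.2 rad/s
τ = P_out/ω = 176008/185.2 = 950.4 N·m
In lb·ft: 950.4/1.356 = 701 lb·ft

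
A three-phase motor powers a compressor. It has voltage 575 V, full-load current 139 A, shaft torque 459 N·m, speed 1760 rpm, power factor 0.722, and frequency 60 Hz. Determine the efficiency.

ω = 2π × 1760/60 = 184.3 rad/s; P_out = τω = 459 × 184.3 = 84594 W
P_in = √3·V_L·I_L·cosφ = 1.732 × 575 × 139 × 0.722 = 99947 W
η = P_out / P_in = 84594 / 99947 = 0.846 = 84.6%

84.6 %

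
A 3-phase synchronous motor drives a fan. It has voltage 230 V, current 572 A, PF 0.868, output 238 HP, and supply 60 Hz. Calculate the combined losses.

P_in = √3·V·I·cosφ = 1.732×230×572×0.868 = 197784 W
P_out = 238×746 = 177548 W
Losses = P_in − P_out = 197784 − 177548 = 20236 W

20.2 kW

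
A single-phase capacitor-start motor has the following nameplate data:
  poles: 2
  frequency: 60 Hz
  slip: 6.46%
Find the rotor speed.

n_s = 120f/p = 120×60/2 = 3600 rpm
n = n_s(1 − s) = 3600 × (1 − 0.0646) = 3367 rpm

3367 rpm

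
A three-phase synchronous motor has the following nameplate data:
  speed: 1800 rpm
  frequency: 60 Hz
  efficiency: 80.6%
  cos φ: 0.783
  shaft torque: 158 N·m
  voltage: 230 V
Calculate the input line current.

118 A

ω = 2π×1800/60 = 188.5 rad/s; P_out = τω = 158 × 188.5 = 29783 W
P_in = P_out / η = 29783 / 0.806 = 36952 W
I_L = P_in / (√3·V_L·cosφ) = 36952 / (1.732 × 230 × 0.783) = 118 A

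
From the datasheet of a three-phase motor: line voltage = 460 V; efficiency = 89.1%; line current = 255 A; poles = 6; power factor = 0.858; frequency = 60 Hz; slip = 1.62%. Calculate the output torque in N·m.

1260 N·m

P_in = √3·V·I·cosφ = 1.732 × 460 × 255 × 0.858 = 174314 W
P_out = η·P_in = 0.891 × 174314 = 155314 W
n_s = 120×60/6 = 1200 rpm; n = 1200×(1−0.0162) = 1181 rpm
ω = 2π×1181/60 = 123.7 rad/s
τ = P_out/ω = 155314/123.7 = 1260 N·m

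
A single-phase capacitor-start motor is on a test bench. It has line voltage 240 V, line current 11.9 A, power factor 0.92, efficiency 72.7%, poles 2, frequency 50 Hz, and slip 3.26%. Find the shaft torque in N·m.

6.29 N·m

P_in = V·I·cosφ = 240 × 11.9 × 0.92 = 2628 W
P_out = η·P_in = 0.727 × 2628 = 1911 W
n_s = 120×50/2 = 3000 rpm; n = 3000×(1−0.0326) = 2902 rpm
ω = 2π×2902/60 = 303.9 rad/s
τ = P_out/ω = 1911/303.9 = 6.29 N·m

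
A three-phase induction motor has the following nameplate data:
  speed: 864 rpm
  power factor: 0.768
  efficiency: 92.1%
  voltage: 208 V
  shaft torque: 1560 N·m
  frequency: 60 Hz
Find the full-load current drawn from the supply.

ω = 2π×864/60 = 90.48 rad/s; P_out = τω = 1560 × 90.48 = 141149 W
P_in = P_out / η = 141149 / 0.921 = 153256 W
I_L = P_in / (√3·V_L·cosφ) = 153256 / (1.732 × 208 × 0.768) = 554 A

554 A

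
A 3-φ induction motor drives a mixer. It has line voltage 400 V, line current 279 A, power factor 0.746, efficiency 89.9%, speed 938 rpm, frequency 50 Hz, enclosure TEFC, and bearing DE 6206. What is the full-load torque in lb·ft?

P_in = √3·V·I·cosφ = 1.732 × 400 × 279 × 0.746 = 144195 W
P_out = η·P_in = 0.899 × 144195 = 129631 W
n = 938 rpm
ω = 2π×938/60 = 98.23 rad/s
τ = P_out/ω = 129631/98.23 = 1320 N·m
In lb·ft: 1320/1.356 = 973 lb·ft

973 lb·ft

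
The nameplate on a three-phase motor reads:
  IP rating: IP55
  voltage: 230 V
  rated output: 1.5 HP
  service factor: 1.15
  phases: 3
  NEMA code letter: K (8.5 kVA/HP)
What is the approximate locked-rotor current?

32 A

S_LR = 8.5 × 1.5 = 12.75 kVA
I_LR = S_LR/(√3·V_L) = 12750/(1.732×230) = 32 A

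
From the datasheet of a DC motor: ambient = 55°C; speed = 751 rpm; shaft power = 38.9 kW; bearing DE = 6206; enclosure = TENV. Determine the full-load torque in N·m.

ω = 2π × 751/60 = 78.64 rad/s
τ = P/ω = 38900/78.64 = 495 N·m

495 N·m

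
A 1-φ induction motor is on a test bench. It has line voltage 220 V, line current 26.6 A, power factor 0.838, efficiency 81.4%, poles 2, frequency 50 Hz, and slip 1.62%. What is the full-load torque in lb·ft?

9.53 lb·ft

P_in = V·I·cosφ = 220 × 26.6 × 0.838 = 4904 W
P_out = η·P_in = 0.814 × 4904 = 3992 W
n_s = 120×50/2 = 3000 rpm; n = 3000×(1−0.0162) = 2951 rpm
ω = 2π×2951/60 = 309 rad/s
τ = P_out/ω = 3992/309 = 12.92 N·m
In lb·ft: 12.92/1.356 = 9.53 lb·ft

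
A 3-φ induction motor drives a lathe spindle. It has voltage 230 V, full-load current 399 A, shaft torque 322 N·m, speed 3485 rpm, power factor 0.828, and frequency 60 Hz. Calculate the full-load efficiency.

ω = 2π × 3485/60 = 364.9 rad/s; P_out = τω = 322 × 364.9 = 117498 W
P_in = √3·V_L·I_L·cosφ = 1.732 × 230 × 399 × 0.828 = 131607 W
η = P_out / P_in = 117498 / 131607 = 0.893 = 89.3%

89.3 %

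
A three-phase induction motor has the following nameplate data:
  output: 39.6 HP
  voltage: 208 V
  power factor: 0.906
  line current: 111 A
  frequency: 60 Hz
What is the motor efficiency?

81.5 %

P_out = 39.6 × 746 = 29542 W
P_in = √3·V_L·I_L·cosφ = 1.732 × 208 × 111 × 0.906 = 36230 W
η = P_out / P_in = 29542 / 36230 = 0.815 = 81.5%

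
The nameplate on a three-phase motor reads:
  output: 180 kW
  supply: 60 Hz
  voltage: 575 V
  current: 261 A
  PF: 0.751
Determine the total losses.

P_in = √3·V·I·cosφ = 1.732×575×261×0.751 = 195207 W
P_out = 180000 W
Losses = P_in − P_out = 195207 − 180000 = 15207 W

15200 W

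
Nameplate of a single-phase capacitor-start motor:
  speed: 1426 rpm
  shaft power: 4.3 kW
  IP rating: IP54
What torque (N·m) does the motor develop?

ω = 2π × 1426/60 = 149.3 rad/s
τ = P/ω = 4300/149.3 = 28.8 N·m

28.8 N·m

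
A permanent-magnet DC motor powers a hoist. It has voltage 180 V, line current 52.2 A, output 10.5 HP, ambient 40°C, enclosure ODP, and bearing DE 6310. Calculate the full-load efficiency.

83.4 %

P_out = 10.5 × 746 = 7833 W
P_in = V·I = 180 × 52.2 = 9396 W
η = P_out / P_in = 7833 / 9396 = 0.834 = 83.4%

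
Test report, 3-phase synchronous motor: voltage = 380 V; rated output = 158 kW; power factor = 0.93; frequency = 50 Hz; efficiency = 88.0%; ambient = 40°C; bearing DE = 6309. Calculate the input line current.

293 A

P_out = 158 kW = 158000 W
P_in = P_out / η = 158000 / 0.880 = 179545 W
I_L = P_in / (√3·V_L·cosφ) = 179545 / (1.732 × 380 × 0.93) = 293 A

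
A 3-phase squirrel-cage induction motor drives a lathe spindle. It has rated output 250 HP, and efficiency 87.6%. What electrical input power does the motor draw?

P_out = 250 × 746 = 186500 W
P_in = P_out/η = 186500/0.876 = 212900 W = 213 kW

213 kW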